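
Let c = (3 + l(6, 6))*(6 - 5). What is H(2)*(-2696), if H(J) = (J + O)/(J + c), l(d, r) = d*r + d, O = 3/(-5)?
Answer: -18872/235 ≈ -80.306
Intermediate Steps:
O = -⅗ (O = 3*(-⅕) = -⅗ ≈ -0.60000)
l(d, r) = d + d*r
c = 45 (c = (3 + 6*(1 + 6))*(6 - 5) = (3 + 6*7)*1 = (3 + 42)*1 = 45*1 = 45)
H(J) = (-⅗ + J)/(45 + J) (H(J) = (J - ⅗)/(J + 45) = (-⅗ + J)/(45 + J))
H(2)*(-2696) = ((-⅗ + 2)/(45 + 2))*(-2696) = ((7/5)/47)*(-2696) = ((1/47)*(7/5))*(-2696) = (7/235)*(-2696) = -18872/235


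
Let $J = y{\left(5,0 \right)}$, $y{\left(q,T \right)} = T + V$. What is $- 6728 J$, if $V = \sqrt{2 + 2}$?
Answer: $-13456$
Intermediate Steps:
$V = 2$ ($V = \sqrt{4} = 2$)
$y{\left(q,T \right)} = 2 + T$ ($y{\left(q,T \right)} = T + 2 = 2 + T$)
$J = 2$ ($J = 2 + 0 = 2$)
$- 6728 J = \left(-6728\right) 2 = -13456$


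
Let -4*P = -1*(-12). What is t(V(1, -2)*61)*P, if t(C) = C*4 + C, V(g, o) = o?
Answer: 1830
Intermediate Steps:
P = -3 (P = -(-1)*(-12)/4 = -1/4*12 = -3)
t(C) = 5*C (t(C) = 4*C + C = 5*C)
t(V(1, -2)*61)*P = (5*(-2*61))*(-3) = (5*(-122))*(-3) = -610*(-3) = 1830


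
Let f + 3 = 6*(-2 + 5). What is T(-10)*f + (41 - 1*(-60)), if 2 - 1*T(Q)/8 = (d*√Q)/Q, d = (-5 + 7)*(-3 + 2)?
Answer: 341 - 24*I*√10 ≈ 341.0 - 75.895*I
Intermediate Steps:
d = -2 (d = 2*(-1) = -2)
T(Q) = 16 + 16/√Q (T(Q) = 16 - 8*(-2*√Q)/Q = 16 - (-16)/√Q = 16 + 16/√Q)
f = 15 (f = -3 + 6*(-2 + 5) = -3 + 6*3 = -3 + 18 = 15)
T(-10)*f + (41 - 1*(-60)) = (16 + 16/√(-10))*15 + (41 - 1*(-60)) = (16 + 16*(-I*√10/10))*15 + (41 + 60) = (16 - 8*I*√10/5)*15 + 101 = (240 - 24*I*√10) + 101 = 341 - 24*I*√10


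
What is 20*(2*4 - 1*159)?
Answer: -3020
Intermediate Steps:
20*(2*4 - 1*159) = 20*(8 - 159) = 20*(-151) = -3020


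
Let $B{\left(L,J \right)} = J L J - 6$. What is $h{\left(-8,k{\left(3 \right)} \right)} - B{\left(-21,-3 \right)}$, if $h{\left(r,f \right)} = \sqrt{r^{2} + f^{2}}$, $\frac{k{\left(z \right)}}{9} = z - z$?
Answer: $203$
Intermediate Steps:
$k{\left(z \right)} = 0$ ($k{\left(z \right)} = 9 \left(z - z\right) = 9 \cdot 0 = 0$)
$B{\left(L,J \right)} = -6 + L J^{2}$ ($B{\left(L,J \right)} = L J^{2} - 6 = -6 + L J^{2}$)
$h{\left(r,f \right)} = \sqrt{f^{2} + r^{2}}$
$h{\left(-8,k{\left(3 \right)} \right)} - B{\left(-21,-3 \right)} = \sqrt{0^{2} + \left(-8\right)^{2}} - \left(-6 - 21 \left(-3\right)^{2}\right) = \sqrt{0 + 64} - \left(-6 - 189\right) = \sqrt{64} - \left(-6 - 189\right) = 8 - -195 = 8 + 195 = 203$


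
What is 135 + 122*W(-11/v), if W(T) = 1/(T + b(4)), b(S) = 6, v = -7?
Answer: 8009/53 ≈ 151.11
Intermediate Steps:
W(T) = 1/(6 + T) (W(T) = 1/(T + 6) = 1/(6 + T))
135 + 122*W(-11/v) = 135 + 122/(6 - 11/(-7)) = 135 + 122/(6 - 11*(-1/7)) = 135 + 122/(6 + 11/7) = 135 + 122/(53/7) = 135 + 122*(7/53) = 135 + 854/53 = 8009/53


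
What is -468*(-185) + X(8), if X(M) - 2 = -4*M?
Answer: 86550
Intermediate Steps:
X(M) = 2 - 4*M
-468*(-185) + X(8) = -468*(-185) + (2 - 4*8) = 86580 + (2 - 32) = 86580 - 30 = 86550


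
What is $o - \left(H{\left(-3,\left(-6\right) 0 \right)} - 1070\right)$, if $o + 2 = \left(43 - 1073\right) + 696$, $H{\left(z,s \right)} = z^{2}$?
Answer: $725$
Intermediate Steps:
$o = -336$ ($o = -2 + \left(\left(43 - 1073\right) + 696\right) = -2 + \left(-1030 + 696\right) = -2 - 334 = -336$)
$o - \left(H{\left(-3,\left(-6\right) 0 \right)} - 1070\right) = -336 - \left(\left(-3\right)^{2} - 1070\right) = -336 - \left(9 - 1070\right) = -336 - -1061 = -336 + 1061 = 725$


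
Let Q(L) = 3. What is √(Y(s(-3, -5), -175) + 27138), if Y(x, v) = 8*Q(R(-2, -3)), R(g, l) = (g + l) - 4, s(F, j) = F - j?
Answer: 3*√3018 ≈ 164.81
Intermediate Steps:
R(g, l) = -4 + g + l
Y(x, v) = 24 (Y(x, v) = 8*3 = 24)
√(Y(s(-3, -5), -175) + 27138) = √(24 + 27138) = √27162 = 3*√3018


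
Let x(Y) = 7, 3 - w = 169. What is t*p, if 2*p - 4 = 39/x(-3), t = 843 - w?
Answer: 67603/14 ≈ 4828.8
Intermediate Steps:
w = -166 (w = 3 - 1*169 = 3 - 169 = -166)
t = 1009 (t = 843 - 1*(-166) = 843 + 166 = 1009)
p = 67/14 (p = 2 + (39/7)/2 = 2 + (39*(1/7))/2 = 2 + (1/2)*(39/7) = 2 + 39/14 = 67/14 ≈ 4.7857)
t*p = 1009*(67/14) = 67603/14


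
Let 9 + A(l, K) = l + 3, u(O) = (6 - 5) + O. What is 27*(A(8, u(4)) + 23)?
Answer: 675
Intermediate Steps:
u(O) = 1 + O
A(l, K) = -6 + l (A(l, K) = -9 + (l + 3) = -9 + (3 + l) = -6 + l)
27*(A(8, u(4)) + 23) = 27*((-6 + 8) + 23) = 27*(2 + 23) = 27*25 = 675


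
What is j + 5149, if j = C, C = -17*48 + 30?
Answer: 4363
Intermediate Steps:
C = -786 (C = -816 + 30 = -786)
j = -786
j + 5149 = -786 + 5149 = 4363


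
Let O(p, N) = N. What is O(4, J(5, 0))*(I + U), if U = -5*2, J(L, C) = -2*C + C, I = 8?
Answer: 0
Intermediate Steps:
J(L, C) = -C
U = -10
O(4, J(5, 0))*(I + U) = (-1*0)*(8 - 10) = 0*(-2) = 0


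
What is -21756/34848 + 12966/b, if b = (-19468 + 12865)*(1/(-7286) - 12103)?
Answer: -117264327846133/187878725306712 ≈ -0.62415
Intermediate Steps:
b = 582268776777/7286 (b = -6603*(-1/7286 - 12103) = -6603*(-88182459/7286) = 582268776777/7286 ≈ 7.9916e+7)
-21756/34848 + 12966/b = -21756/34848 + 12966/(582268776777/7286) = -21756*1/34848 + 12966*(7286/582268776777) = -1813/2904 + 31490092/194089592259 = -117264327846133/187878725306712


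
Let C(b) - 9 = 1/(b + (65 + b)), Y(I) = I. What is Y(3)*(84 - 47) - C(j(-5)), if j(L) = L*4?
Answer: 2549/25 ≈ 101.96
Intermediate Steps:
j(L) = 4*L
C(b) = 9 + 1/(65 + 2*b) (C(b) = 9 + 1/(b + (65 + b)) = 9 + 1/(65 + 2*b))
Y(3)*(84 - 47) - C(j(-5)) = 3*(84 - 47) - 2*(293 + 9*(4*(-5)))/(65 + 2*(4*(-5))) = 3*37 - 2*(293 + 9*(-20))/(65 + 2*(-20)) = 111 - 2*(293 - 180)/(65 - 40) = 111 - 2*113/25 = 111 - 1*226/25 = 111 - 226/25 = 2549/25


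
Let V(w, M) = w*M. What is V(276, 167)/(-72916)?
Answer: -11523/18229 ≈ -0.63212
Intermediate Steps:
V(w, M) = M*w
V(276, 167)/(-72916) = (167*276)/(-72916) = 46092*(-1/72916) = -11523/18229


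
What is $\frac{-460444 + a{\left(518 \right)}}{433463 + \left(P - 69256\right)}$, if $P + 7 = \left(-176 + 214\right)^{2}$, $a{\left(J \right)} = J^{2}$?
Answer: $- \frac{48030}{91411} \approx -0.52543$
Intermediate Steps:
$P = 1437$ ($P = -7 + \left(-176 + 214\right)^{2} = -7 + 38^{2} = -7 + 1444 = 1437$)
$\frac{-460444 + a{\left(518 \right)}}{433463 + \left(P - 69256\right)} = \frac{-460444 + 518^{2}}{433463 + \left(1437 - 69256\right)} = \frac{-460444 + 268324}{433463 - 67819} = - \frac{192120}{365644} = \left(-192120\right) \frac{1}{365644} = - \frac{48030}{91411}$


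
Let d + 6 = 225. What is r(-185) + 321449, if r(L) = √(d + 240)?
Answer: 321449 + 3*√51 ≈ 3.2147e+5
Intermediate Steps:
d = 219 (d = -6 + 225 = 219)
r(L) = 3*√51 (r(L) = √(219 + 240) = √459 = 3*√51)
r(-185) + 321449 = 3*√51 + 321449 = 321449 + 3*√51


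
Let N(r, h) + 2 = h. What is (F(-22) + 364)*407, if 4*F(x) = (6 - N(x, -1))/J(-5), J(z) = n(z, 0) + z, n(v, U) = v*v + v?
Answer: 2964181/20 ≈ 1.4821e+5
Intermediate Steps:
N(r, h) = -2 + h
n(v, U) = v + v**2 (n(v, U) = v**2 + v = v + v**2)
J(z) = z + z*(1 + z) (J(z) = z*(1 + z) + z = z + z*(1 + z))
F(x) = 3/20 (F(x) = ((6 - (-2 - 1))/((-5*(2 - 5))))/4 = ((6 - 1*(-3))/((-5*(-3))))/4 = ((6 + 3)/15)/4 = (9*(1/15))/4 = (1/4)*(3/5) = 3/20)
(F(-22) + 364)*407 = (3/20 + 364)*407 = (7283/20)*407 = 2964181/20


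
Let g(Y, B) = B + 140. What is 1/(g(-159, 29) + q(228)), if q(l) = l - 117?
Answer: 1/280 ≈ 0.0035714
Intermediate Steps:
g(Y, B) = 140 + B
q(l) = -117 + l
1/(g(-159, 29) + q(228)) = 1/((140 + 29) + (-117 + 228)) = 1/(169 + 111) = 1/280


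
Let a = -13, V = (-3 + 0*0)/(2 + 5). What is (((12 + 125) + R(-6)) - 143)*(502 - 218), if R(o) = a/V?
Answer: 20732/3 ≈ 6910.7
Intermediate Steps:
V = -3/7 (V = (-3 + 0)/7 = -3*⅐ = -3/7 ≈ -0.42857)
R(o) = 91/3 (R(o) = -13/(-3/7) = -13*(-7/3) = 91/3)
(((12 + 125) + R(-6)) - 143)*(502 - 218) = (((12 + 125) + 91/3) - 143)*(502 - 218) = ((137 + 91/3) - 143)*284 = (502/3 - 143)*284 = (73/3)*284 = 20732/3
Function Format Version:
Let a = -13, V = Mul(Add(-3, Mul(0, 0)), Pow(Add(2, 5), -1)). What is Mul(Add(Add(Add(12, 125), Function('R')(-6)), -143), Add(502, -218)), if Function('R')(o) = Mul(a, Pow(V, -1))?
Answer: Rational(20732, 3) ≈ 6910.7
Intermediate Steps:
V = Rational(-3, 7) (V = Mul(Add(-3, 0), Pow(7, -1)) = Mul(-3, Rational(1, 7)) = Rational(-3, 7) ≈ -0.42857)
Function('R')(o) = Rational(91, 3) (Function('R')(o) = Mul(-13, Pow(Rational(-3, 7), -1)) = Mul(-13, Rational(-7, 3)) = Rational(91, 3))
Mul(Add(Add(Add(12, 125), Function('R')(-6)), -143), Add(502, -218)) = Mul(Add(Add(Add(12, 125), Rational(91, 3)), -143), Add(502, -218)) = Mul(Add(Add(137, Rational(91, 3)), -143), 284) = Mul(Add(Rational(502, 3), -143), 284) = Mul(Rational(73, 3), 284) = Rational(20732, 3)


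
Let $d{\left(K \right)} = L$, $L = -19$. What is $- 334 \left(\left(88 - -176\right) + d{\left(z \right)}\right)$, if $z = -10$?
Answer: $-81830$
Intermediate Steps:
$d{\left(K \right)} = -19$
$- 334 \left(\left(88 - -176\right) + d{\left(z \right)}\right) = - 334 \left(\left(88 - -176\right) - 19\right) = - 334 \left(\left(88 + 176\right) - 19\right) = - 334 \left(264 - 19\right) = \left(-334\right) 245 = -81830$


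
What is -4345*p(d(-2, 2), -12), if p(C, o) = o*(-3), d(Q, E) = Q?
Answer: -156420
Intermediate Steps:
p(C, o) = -3*o
-4345*p(d(-2, 2), -12) = -(-13035)*(-12) = -4345*36 = -156420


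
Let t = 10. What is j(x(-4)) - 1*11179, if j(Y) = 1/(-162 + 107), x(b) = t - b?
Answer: -614846/55 ≈ -11179.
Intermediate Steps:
x(b) = 10 - b
j(Y) = -1/55 (j(Y) = 1/(-55) = -1/55)
j(x(-4)) - 1*11179 = -1/55 - 1*11179 = -1/55 - 11179 = -614846/55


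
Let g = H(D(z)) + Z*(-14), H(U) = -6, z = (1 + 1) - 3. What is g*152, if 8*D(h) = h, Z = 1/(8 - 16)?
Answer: -646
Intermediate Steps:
Z = -⅛ (Z = 1/(-8) = -⅛ ≈ -0.12500)
z = -1 (z = 2 - 3 = -1)
D(h) = h/8
g = -17/4 (g = -6 - ⅛*(-14) = -6 + 7/4 = -17/4 ≈ -4.2500)
g*152 = -17/4*152 = -646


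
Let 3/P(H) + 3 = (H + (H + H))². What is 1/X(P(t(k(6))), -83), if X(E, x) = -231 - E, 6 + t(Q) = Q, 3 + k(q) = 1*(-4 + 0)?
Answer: -506/116887 ≈ -0.0043290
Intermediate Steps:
k(q) = -7 (k(q) = -3 + 1*(-4 + 0) = -3 + 1*(-4) = -3 - 4 = -7)
t(Q) = -6 + Q
P(H) = 3/(-3 + 9*H²) (P(H) = 3/(-3 + (H + (H + H))²) = 3/(-3 + (H + 2*H)²) = 3/(-3 + (3*H)²) = 3/(-3 + 9*H²))
1/X(P(t(k(6))), -83) = 1/(-231 - 1/(-1 + 3*(-6 - 7)²)) = 1/(-231 - 1/(-1 + 3*(-13)²)) = 1/(-231 - 1/(-1 + 3*169)) = 1/(-231 - 1/(-1 + 507)) = 1/(-231 - 1/506) = 1/(-116887/506) = -506/116887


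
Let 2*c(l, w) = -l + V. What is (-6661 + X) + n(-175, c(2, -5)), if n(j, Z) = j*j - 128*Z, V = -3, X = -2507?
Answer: 21777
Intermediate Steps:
c(l, w) = -3/2 - l/2 (c(l, w) = (-l - 3)/2 = (-3 - l)/2 = -3/2 - l/2)
n(j, Z) = j² - 128*Z
(-6661 + X) + n(-175, c(2, -5)) = (-6661 - 2507) + ((-175)² - 128*(-3/2 - ½*2)) = -9168 + (30625 - 128*(-3/2 - 1)) = -9168 + (30625 - 128*(-5/2)) = -9168 + (30625 + 320) = -9168 + 30945 = 21777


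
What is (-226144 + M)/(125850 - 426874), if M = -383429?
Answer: 609573/301024 ≈ 2.0250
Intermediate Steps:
(-226144 + M)/(125850 - 426874) = (-226144 - 383429)/(125850 - 426874) = -609573/(-301024) = -609573*(-1/301024) = 609573/301024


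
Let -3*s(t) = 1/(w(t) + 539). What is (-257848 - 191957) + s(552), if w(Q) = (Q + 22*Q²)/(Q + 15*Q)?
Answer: -28026000151/62307 ≈ -4.4981e+5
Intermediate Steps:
w(Q) = (Q + 22*Q²)/(16*Q) (w(Q) = (Q + 22*Q²)/((16*Q)) = (Q + 22*Q²)*(1/(16*Q)) = (Q + 22*Q²)/(16*Q))
s(t) = -1/(3*(8625/16 + 11*t/8)) (s(t) = -1/(3*((1/16 + 11*t/8) + 539)) = -1/(3*(8625/16 + 11*t/8)))
(-257848 - 191957) + s(552) = (-257848 - 191957) - 16/(25875 + 66*552) = -449805 - 16/(25875 + 36432) = -449805 - 16/62307 = -28026000151/62307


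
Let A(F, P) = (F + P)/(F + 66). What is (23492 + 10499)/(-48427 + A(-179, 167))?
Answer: -3840983/5472239 ≈ -0.70190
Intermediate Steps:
A(F, P) = (F + P)/(66 + F)
(23492 + 10499)/(-48427 + A(-179, 167)) = (23492 + 10499)/(-48427 + (-179 + 167)/(66 - 179)) = 33991/(-48427 - 12/(-113)) = 33991/(-48427 - 1/113*(-12)) = 33991/(-48427 + 12/113) = 33991/(-5472239/113) = 33991*(-113/5472239) = -3840983/5472239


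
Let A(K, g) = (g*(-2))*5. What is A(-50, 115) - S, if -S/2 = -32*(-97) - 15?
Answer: 5028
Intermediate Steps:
A(K, g) = -10*g (A(K, g) = -2*g*5 = -10*g)
S = -6178 (S = -2*(-32*(-97) - 15) = -2*(3104 - 15) = -2*3089 = -6178)
A(-50, 115) - S = -10*115 - 1*(-6178) = -1150 + 6178 = 5028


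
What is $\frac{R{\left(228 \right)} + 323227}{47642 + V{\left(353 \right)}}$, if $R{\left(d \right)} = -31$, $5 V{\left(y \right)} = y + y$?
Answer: $\frac{403995}{59729} \approx 6.7638$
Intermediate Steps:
$V{\left(y \right)} = \frac{2 y}{5}$ ($V{\left(y \right)} = \frac{y + y}{5} = \frac{2 y}{5}$)
$\frac{R{\left(228 \right)} + 323227}{47642 + V{\left(353 \right)}} = \frac{-31 + 323227}{47642 + \frac{2}{5} \cdot 353} = \frac{323196}{47642 + \frac{706}{5}} = \frac{323196}{\frac{238916}{5}} = 323196 \cdot \frac{5}{238916} = \frac{403995}{59729}$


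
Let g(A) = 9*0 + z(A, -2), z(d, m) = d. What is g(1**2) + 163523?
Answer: 163524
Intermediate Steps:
g(A) = A (g(A) = 9*0 + A = 0 + A = A)
g(1**2) + 163523 = 1**2 + 163523 = 1 + 163523 = 163524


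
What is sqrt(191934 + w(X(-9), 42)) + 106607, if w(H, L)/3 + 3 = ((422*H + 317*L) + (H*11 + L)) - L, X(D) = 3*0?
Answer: 106607 + 3*sqrt(25763) ≈ 1.0709e+5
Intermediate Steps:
X(D) = 0
w(H, L) = -9 + 951*L + 1299*H (w(H, L) = -9 + 3*(((422*H + 317*L) + (H*11 + L)) - L) = -9 + 3*(((317*L + 422*H) + (11*H + L)) - L) = -9 + 3*(((317*L + 422*H) + (L + 11*H)) - L) = -9 + 3*((318*L + 433*H) - L) = -9 + 3*(317*L + 433*H) = -9 + (951*L + 1299*H) = -9 + 951*L + 1299*H)
sqrt(191934 + w(X(-9), 42)) + 106607 = sqrt(191934 + (-9 + 951*42 + 1299*0)) + 106607 = sqrt(191934 + (-9 + 39942 + 0)) + 106607 = sqrt(191934 + 39933) + 106607 = sqrt(231867) + 106607 = 3*sqrt(25763) + 106607 = 106607 + 3*sqrt(25763)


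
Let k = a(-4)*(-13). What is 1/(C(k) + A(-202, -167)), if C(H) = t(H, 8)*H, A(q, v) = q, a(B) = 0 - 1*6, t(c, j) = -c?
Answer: -1/6286 ≈ -0.00015908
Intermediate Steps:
a(B) = -6 (a(B) = 0 - 6 = -6)
k = 78 (k = -6*(-13) = 78)
C(H) = -H² (C(H) = (-H)*H = -H²)
1/(C(k) + A(-202, -167)) = 1/(-1*78² - 202) = 1/(-1*6084 - 202) = 1/(-6084 - 202) = 1/(-6286) = -1/6286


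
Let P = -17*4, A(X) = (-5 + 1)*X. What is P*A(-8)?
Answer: -2176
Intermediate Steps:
A(X) = -4*X
P = -68
P*A(-8) = -(-272)*(-8) = -68*32 = -2176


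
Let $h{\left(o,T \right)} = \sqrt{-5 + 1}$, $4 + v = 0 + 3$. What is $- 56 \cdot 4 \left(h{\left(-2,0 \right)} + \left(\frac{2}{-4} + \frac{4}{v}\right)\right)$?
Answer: $1008 - 448 i \approx 1008.0 - 448.0 i$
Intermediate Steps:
$v = -1$ ($v = -4 + \left(0 + 3\right) = -4 + 3 = -1$)
$h{\left(o,T \right)} = 2 i$ ($h{\left(o,T \right)} = \sqrt{-4} = 2 i$)
$- 56 \cdot 4 \left(h{\left(-2,0 \right)} + \left(\frac{2}{-4} + \frac{4}{v}\right)\right) = - 56 \cdot 4 \left(2 i + \left(\frac{2}{-4} + \frac{4}{-1}\right)\right) = - 56 \cdot 4 \left(2 i + \left(2 \left(- \frac{1}{4}\right) + 4 \left(-1\right)\right)\right) = - 56 \cdot 4 \left(2 i - \frac{9}{2}\right) = - 56 \cdot 4 \left(- \frac{9}{2} + 2 i\right) = - 56 \left(-18 + 8 i\right) = 1008 - 448 i$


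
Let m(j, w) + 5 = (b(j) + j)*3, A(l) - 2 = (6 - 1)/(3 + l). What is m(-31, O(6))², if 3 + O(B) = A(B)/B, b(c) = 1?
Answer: 9025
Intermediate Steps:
A(l) = 2 + 5/(3 + l) (A(l) = 2 + (6 - 1)/(3 + l) = 2 + 5/(3 + l))
O(B) = -3 + (11 + 2*B)/(B*(3 + B)) (O(B) = -3 + ((11 + 2*B)/(3 + B))/B = -3 + (11 + 2*B)/(B*(3 + B)))
m(j, w) = -2 + 3*j (m(j, w) = -5 + (1 + j)*3 = -5 + (3 + 3*j) = -2 + 3*j)
m(-31, O(6))² = (-2 + 3*(-31))² = (-2 - 93)² = (-95)² = 9025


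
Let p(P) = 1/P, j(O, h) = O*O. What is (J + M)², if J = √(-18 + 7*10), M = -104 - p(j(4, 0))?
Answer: 2785537/256 - 1665*√13/4 ≈ 9380.2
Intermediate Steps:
j(O, h) = O²
M = -1665/16 (M = -104 - 1/(4²) = -104 - 1/16 = -1665/16 ≈ -104.06)
J = 2*√13 (J = √(-18 + 70) = √52 = 2*√13 ≈ 7.2111)
(J + M)² = (2*√13 - 1665/16)² = (-1665/16 + 2*√13)²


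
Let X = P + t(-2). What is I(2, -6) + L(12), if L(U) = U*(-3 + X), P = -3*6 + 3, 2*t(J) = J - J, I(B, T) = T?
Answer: -222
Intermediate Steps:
t(J) = 0 (t(J) = (J - J)/2 = (½)*0 = 0)
P = -15 (P = -18 + 3 = -15)
X = -15 (X = -15 + 0 = -15)
L(U) = -18*U (L(U) = U*(-3 - 15) = U*(-18) = -18*U)
I(2, -6) + L(12) = -6 - 18*12 = -6 - 216 = -222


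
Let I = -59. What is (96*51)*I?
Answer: -288864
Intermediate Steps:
(96*51)*I = (96*51)*(-59) = 4896*(-59) = -288864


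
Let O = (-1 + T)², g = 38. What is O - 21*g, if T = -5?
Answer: -762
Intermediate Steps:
O = 36 (O = (-1 - 5)² = (-6)² = 36)
O - 21*g = 36 - 21*38 = 36 - 798 = -762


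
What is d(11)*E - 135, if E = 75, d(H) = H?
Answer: 690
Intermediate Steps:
d(11)*E - 135 = 11*75 - 135 = 825 - 135 = 690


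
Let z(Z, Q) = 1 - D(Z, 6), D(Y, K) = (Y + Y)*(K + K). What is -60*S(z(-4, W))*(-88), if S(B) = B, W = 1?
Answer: 512160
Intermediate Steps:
D(Y, K) = 4*K*Y (D(Y, K) = (2*Y)*(2*K) = 4*K*Y)
z(Z, Q) = 1 - 24*Z (z(Z, Q) = 1 - 4*6*Z = 1 - 24*Z)
-60*S(z(-4, W))*(-88) = -60*(1 - 24*(-4))*(-88) = -60*(1 + 96)*(-88) = -60*97*(-88) = -5820*(-88) = 512160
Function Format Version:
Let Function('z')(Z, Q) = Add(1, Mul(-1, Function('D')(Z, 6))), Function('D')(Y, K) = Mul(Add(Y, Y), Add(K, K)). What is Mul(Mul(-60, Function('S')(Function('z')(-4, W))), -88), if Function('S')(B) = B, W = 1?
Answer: 512160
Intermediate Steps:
Function('D')(Y, K) = Mul(4, K, Y) (Function('D')(Y, K) = Mul(Mul(2, Y), Mul(2, K)) = Mul(4, K, Y))
Function('z')(Z, Q) = Add(1, Mul(-24, Z)) (Function('z')(Z, Q) = Add(1, Mul(-1, Mul(4, 6, Z))) = Add(1, Mul(-1, Mul(24, Z))) = Add(1, Mul(-24, Z)))
Mul(Mul(-60, Function('S')(Function('z')(-4, W))), -88) = Mul(Mul(-60, Add(1, Mul(-24, -4))), -88) = Mul(Mul(-60, Add(1, 96)), -88) = Mul(Mul(-60, 97), -88) = Mul(-5820, -88) = 512160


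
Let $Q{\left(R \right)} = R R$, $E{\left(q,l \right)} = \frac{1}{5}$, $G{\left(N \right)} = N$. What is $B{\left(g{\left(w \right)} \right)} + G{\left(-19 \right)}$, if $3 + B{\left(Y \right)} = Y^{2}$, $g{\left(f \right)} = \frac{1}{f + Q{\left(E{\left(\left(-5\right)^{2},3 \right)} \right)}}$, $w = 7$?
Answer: $- \frac{680847}{30976} \approx -21.98$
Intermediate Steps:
$E{\left(q,l \right)} = \frac{1}{5}$
$Q{\left(R \right)} = R^{2}$
$g{\left(f \right)} = \frac{1}{\frac{1}{25} + f}$ ($g{\left(f \right)} = \frac{1}{f + \left(\frac{1}{5}\right)^{2}} = \frac{1}{f + \frac{1}{25}} = \frac{1}{\frac{1}{25} + f}$)
$B{\left(Y \right)} = -3 + Y^{2}$
$B{\left(g{\left(w \right)} \right)} + G{\left(-19 \right)} = \left(-3 + \left(\frac{25}{1 + 25 \cdot 7}\right)^{2}\right) - 19 = \left(-3 + \left(\frac{25}{1 + 175}\right)^{2}\right) - 19 = \left(-3 + \left(\frac{25}{176}\right)^{2}\right) - 19 = \left(-3 + \frac{625}{30976}\right) - 19 = - \frac{92303}{30976} - 19 = - \frac{680847}{30976}$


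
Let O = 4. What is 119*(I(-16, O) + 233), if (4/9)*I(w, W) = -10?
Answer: 50099/2 ≈ 25050.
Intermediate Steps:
I(w, W) = -45/2 (I(w, W) = (9/4)*(-10) = -45/2)
119*(I(-16, O) + 233) = 119*(-45/2 + 233) = 119*(421/2) = 50099/2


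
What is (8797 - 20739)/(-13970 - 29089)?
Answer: 11942/43059 ≈ 0.27734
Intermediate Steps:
(8797 - 20739)/(-13970 - 29089) = -11942/(-43059) = -11942*(-1/43059) = 11942/43059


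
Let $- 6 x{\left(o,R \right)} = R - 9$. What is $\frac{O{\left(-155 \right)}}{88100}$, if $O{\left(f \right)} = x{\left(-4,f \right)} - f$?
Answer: $\frac{547}{264300} \approx 0.0020696$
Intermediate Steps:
$x{\left(o,R \right)} = \frac{3}{2} - \frac{R}{6}$ ($x{\left(o,R \right)} = - \frac{R - 9}{6} = - \frac{-9 + R}{6} = \frac{3}{2} - \frac{R}{6}$)
$O{\left(f \right)} = \frac{3}{2} - \frac{7 f}{6}$ ($O{\left(f \right)} = \left(\frac{3}{2} - \frac{f}{6}\right) - f = \frac{3}{2} - \frac{7 f}{6}$)
$\frac{O{\left(-155 \right)}}{88100} = \frac{\frac{3}{2} - - \frac{1085}{6}}{88100} = \left(\frac{3}{2} + \frac{1085}{6}\right) \frac{1}{88100} = \frac{547}{3} \cdot \frac{1}{88100} = \frac{547}{264300}$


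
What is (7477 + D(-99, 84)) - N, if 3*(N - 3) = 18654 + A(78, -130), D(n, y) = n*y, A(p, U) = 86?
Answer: -21266/3 ≈ -7088.7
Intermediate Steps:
N = 18749/3 (N = 3 + (18654 + 86)/3 = 3 + (1/3)*18740 = 3 + 18740/3 = 18749/3 ≈ 6249.7)
(7477 + D(-99, 84)) - N = (7477 - 99*84) - 1*18749/3 = (7477 - 8316) - 18749/3 = -839 - 18749/3 = -21266/3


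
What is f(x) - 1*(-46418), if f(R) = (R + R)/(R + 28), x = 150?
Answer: 4131352/89 ≈ 46420.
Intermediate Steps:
f(R) = 2*R/(28 + R) (f(R) = (2*R)/(28 + R) = 2*R/(28 + R))
f(x) - 1*(-46418) = 2*150/(28 + 150) - 1*(-46418) = 2*150/178 + 46418 = 2*150*(1/178) + 46418 = 150/89 + 46418 = 4131352/89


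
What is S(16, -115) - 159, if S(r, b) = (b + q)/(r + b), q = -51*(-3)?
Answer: -15779/99 ≈ -159.38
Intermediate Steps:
q = 153
S(r, b) = (153 + b)/(b + r) (S(r, b) = (b + 153)/(r + b) = (153 + b)/(b + r))
S(16, -115) - 159 = (153 - 115)/(-115 + 16) - 159 = 38/(-99) - 159 = -1/99*38 - 159 = -38/99 - 159 = -15779/99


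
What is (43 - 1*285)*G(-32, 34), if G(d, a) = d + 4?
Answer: 6776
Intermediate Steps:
G(d, a) = 4 + d
(43 - 1*285)*G(-32, 34) = (43 - 1*285)*(4 - 32) = (43 - 285)*(-28) = -242*(-28) = 6776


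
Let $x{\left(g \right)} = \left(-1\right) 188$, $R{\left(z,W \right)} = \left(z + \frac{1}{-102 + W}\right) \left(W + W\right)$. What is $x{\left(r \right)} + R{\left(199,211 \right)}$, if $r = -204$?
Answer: $\frac{9133532}{109} \approx 83794.0$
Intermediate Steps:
$R{\left(z,W \right)} = 2 W \left(z + \frac{1}{-102 + W}\right)$ ($R{\left(z,W \right)} = \left(z + \frac{1}{-102 + W}\right) 2 W = 2 W \left(z + \frac{1}{-102 + W}\right)$)
$x{\left(g \right)} = -188$
$x{\left(r \right)} + R{\left(199,211 \right)} = -188 + 2 \cdot 211 \frac{1}{-102 + 211} \left(1 - 20298 + 211 \cdot 199\right) = -188 + 2 \cdot 211 \cdot \frac{1}{109} \left(1 - 20298 + 41989\right) = -188 + 2 \cdot 211 \cdot \frac{1}{109} \cdot 21692 = -188 + \frac{9154024}{109} = \frac{9133532}{109}$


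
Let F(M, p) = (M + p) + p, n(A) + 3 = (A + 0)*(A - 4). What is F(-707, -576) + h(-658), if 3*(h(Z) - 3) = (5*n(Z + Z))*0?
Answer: -1856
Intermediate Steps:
n(A) = -3 + A*(-4 + A) (n(A) = -3 + (A + 0)*(A - 4) = -3 + A*(-4 + A))
F(M, p) = M + 2*p
h(Z) = 3 (h(Z) = 3 + ((5*(-3 + (Z + Z)² - 4*(Z + Z)))*0)/3 = 3 + ((5*(-3 + (2*Z)² - 8*Z))*0)/3 = 3 + ((5*(-3 + 4*Z² - 8*Z))*0)/3 = 3 + ((5*(-3 - 8*Z + 4*Z²))*0)/3 = 3 + ((-15 - 40*Z + 20*Z²)*0)/3 = 3 + (⅓)*0 = 3 + 0 = 3)
F(-707, -576) + h(-658) = (-707 + 2*(-576)) + 3 = (-707 - 1152) + 3 = -1859 + 3 = -1856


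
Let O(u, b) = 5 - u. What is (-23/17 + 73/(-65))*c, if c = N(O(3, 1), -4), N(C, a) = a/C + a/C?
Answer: 10944/1105 ≈ 9.9041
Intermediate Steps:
N(C, a) = 2*a/C
c = -4 (c = 2*(-4)/(5 - 1*3) = 2*(-4)/(5 - 3) = 2*(-4)/2 = 2*(-4)*(1/2) = -4)
(-23/17 + 73/(-65))*c = (-23/17 + 73/(-65))*(-4) = (-23*1/17 + 73*(-1/65))*(-4) = (-23/17 - 73/65)*(-4) = -2736/1105*(-4) = 10944/1105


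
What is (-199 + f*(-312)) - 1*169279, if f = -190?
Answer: -110198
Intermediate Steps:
(-199 + f*(-312)) - 1*169279 = (-199 - 190*(-312)) - 1*169279 = (-199 + 59280) - 169279 = 59081 - 169279 = -110198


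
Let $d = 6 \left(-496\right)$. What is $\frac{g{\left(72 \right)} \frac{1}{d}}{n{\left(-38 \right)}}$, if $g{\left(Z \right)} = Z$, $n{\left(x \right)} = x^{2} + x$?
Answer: $- \frac{3}{174344} \approx -1.7207 \cdot 10^{-5}$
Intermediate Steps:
$d = -2976$
$n{\left(x \right)} = x + x^{2}$
$\frac{g{\left(72 \right)} \frac{1}{d}}{n{\left(-38 \right)}} = \frac{72 \frac{1}{-2976}}{\left(-38\right) \left(1 - 38\right)} = \frac{72 \left(- \frac{1}{2976}\right)}{\left(-38\right) \left(-37\right)} = - \frac{3}{124 \cdot 1406} = \left(- \frac{3}{124}\right) \frac{1}{1406} = - \frac{3}{174344}$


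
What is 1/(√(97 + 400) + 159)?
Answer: 159/24784 - √497/24784 ≈ 0.0055159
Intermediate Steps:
1/(√(97 + 400) + 159) = 1/(√497 + 159) = 1/(159 + √497)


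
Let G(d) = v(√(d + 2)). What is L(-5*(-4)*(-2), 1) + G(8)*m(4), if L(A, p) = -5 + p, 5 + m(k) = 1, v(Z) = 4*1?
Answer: -20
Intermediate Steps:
v(Z) = 4
m(k) = -4 (m(k) = -5 + 1 = -4)
G(d) = 4
L(-5*(-4)*(-2), 1) + G(8)*m(4) = (-5 + 1) + 4*(-4) = -4 - 16 = -20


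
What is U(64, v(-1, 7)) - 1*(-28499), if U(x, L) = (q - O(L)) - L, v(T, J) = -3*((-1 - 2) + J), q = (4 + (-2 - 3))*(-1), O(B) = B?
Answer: 28524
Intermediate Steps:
q = 1 (q = (4 - 5)*(-1) = -1*(-1) = 1)
v(T, J) = 9 - 3*J (v(T, J) = -3*(-3 + J) = 9 - 3*J)
U(x, L) = 1 - 2*L (U(x, L) = (1 - L) - L = 1 - 2*L)
U(64, v(-1, 7)) - 1*(-28499) = (1 - 2*(9 - 3*7)) - 1*(-28499) = (1 - 2*(9 - 21)) + 28499 = (1 - 2*(-12)) + 28499 = (1 + 24) + 28499 = 25 + 28499 = 28524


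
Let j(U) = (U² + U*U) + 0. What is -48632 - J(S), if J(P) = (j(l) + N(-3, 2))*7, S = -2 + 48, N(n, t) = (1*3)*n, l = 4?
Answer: -48793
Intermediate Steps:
N(n, t) = 3*n
S = 46
j(U) = 2*U² (j(U) = (U² + U²) + 0 = 2*U² + 0 = 2*U²)
J(P) = 161 (J(P) = (2*4² + 3*(-3))*7 = (2*16 - 9)*7 = (32 - 9)*7 = 23*7 = 161)
-48632 - J(S) = -48632 - 1*161 = -48632 - 161 = -48793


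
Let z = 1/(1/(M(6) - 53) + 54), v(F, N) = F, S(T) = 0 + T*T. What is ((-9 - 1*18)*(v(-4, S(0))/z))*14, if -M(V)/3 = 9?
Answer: 816291/10 ≈ 81629.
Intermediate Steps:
S(T) = T² (S(T) = 0 + T² = T²)
M(V) = -27 (M(V) = -3*9 = -27)
z = 80/4319 (z = 1/(1/(-27 - 53) + 54) = 1/(1/(-80) + 54) = 1/(-1/80 + 54) = 1/(4319/80) = 80/4319 ≈ 0.018523)
((-9 - 1*18)*(v(-4, S(0))/z))*14 = ((-9 - 1*18)*(-4/80/4319))*14 = ((-9 - 18)*(-4*4319/80))*14 = -27*(-4319/20)*14 = (116613/20)*14 = 816291/10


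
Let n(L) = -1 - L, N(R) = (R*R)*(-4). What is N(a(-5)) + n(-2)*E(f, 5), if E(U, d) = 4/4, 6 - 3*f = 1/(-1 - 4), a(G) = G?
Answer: -99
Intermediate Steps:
N(R) = -4*R² (N(R) = R²*(-4) = -4*R²)
f = 31/15 (f = 2 - 1/(3*(-1 - 4)) = 2 - ⅓/(-5) = 2 - ⅓*(-⅕) = 2 + 1/15 = 31/15 ≈ 2.0667)
E(U, d) = 1 (E(U, d) = 4*(¼) = 1)
N(a(-5)) + n(-2)*E(f, 5) = -4*(-5)² + (-1 - 1*(-2))*1 = -4*25 + (-1 + 2)*1 = -100 + 1*1 = -100 + 1 = -99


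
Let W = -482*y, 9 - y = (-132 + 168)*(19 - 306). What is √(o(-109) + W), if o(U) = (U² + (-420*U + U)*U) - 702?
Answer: I*√9951322 ≈ 3154.6*I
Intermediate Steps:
y = 10341 (y = 9 - (-132 + 168)*(19 - 306) = 9 - 36*(-287) = 9 - 1*(-10332) = 9 + 10332 = 10341)
o(U) = -702 - 418*U² (o(U) = (U² + (-419*U)*U) - 702 = (U² - 419*U²) - 702 = -418*U² - 702 = -702 - 418*U²)
W = -4984362 (W = -482*10341 = -4984362)
√(o(-109) + W) = √((-702 - 418*(-109)²) - 4984362) = √((-702 - 418*11881) - 4984362) = √((-702 - 4966258) - 4984362) = √(-4966960 - 4984362) = √(-9951322) = I*√9951322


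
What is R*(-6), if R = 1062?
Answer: -6372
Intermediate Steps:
R*(-6) = 1062*(-6) = -6372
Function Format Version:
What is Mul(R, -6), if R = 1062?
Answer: -6372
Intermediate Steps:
Mul(R, -6) = Mul(1062, -6) = -6372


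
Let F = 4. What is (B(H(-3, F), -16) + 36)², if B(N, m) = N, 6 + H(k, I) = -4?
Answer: 676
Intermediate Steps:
H(k, I) = -10 (H(k, I) = -6 - 4 = -10)
(B(H(-3, F), -16) + 36)² = (-10 + 36)² = 26² = 676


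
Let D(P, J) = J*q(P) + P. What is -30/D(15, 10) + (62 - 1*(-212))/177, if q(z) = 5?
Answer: 2500/2301 ≈ 1.0865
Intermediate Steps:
D(P, J) = P + 5*J (D(P, J) = J*5 + P = 5*J + P = P + 5*J)
-30/D(15, 10) + (62 - 1*(-212))/177 = -30/(15 + 5*10) + (62 - 1*(-212))/177 = -30/(15 + 50) + (62 + 212)*(1/177) = -30/65 + 274*(1/177) = -30*1/65 + 274/177 = -6/13 + 274/177 = 2500/2301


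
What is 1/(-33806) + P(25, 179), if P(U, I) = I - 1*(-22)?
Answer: 6795005/33806 ≈ 201.00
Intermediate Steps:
P(U, I) = 22 + I (P(U, I) = I + 22 = 22 + I)
1/(-33806) + P(25, 179) = 1/(-33806) + (22 + 179) = -1/33806 + 201 = 6795005/33806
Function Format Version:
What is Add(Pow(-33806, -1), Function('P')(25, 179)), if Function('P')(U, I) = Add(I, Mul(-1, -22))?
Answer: Rational(6795005, 33806) ≈ 201.00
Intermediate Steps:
Function('P')(U, I) = Add(22, I) (Function('P')(U, I) = Add(I, 22) = Add(22, I))
Add(Pow(-33806, -1), Function('P')(25, 179)) = Add(Pow(-33806, -1), Add(22, 179)) = Add(Rational(-1, 33806), 201) = Rational(6795005, 33806)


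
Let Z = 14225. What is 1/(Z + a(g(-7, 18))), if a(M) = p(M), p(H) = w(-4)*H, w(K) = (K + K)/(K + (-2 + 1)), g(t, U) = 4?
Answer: 5/71157 ≈ 7.0267e-5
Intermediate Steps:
w(K) = 2*K/(-1 + K) (w(K) = (2*K)/(K - 1) = (2*K)/(-1 + K) = 2*K/(-1 + K))
p(H) = 8*H/5 (p(H) = (2*(-4)/(-1 - 4))*H = (2*(-4)/(-5))*H = (2*(-4)*(-⅕))*H = 8*H/5)
a(M) = 8*M/5
1/(Z + a(g(-7, 18))) = 1/(14225 + (8/5)*4) = 1/(14225 + 32/5) = 1/(71157/5) = 5/71157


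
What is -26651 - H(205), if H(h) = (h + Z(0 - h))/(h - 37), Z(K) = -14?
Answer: -4477559/168 ≈ -26652.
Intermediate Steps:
H(h) = (-14 + h)/(-37 + h) (H(h) = (h - 14)/(h - 37) = (-14 + h)/(-37 + h))
-26651 - H(205) = -26651 - (-14 + 205)/(-37 + 205) = -26651 - 191/168 = -4477559/168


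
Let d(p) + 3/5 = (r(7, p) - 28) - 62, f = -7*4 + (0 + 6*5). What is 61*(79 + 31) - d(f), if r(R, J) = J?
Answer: 33993/5 ≈ 6798.6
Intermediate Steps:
f = 2 (f = -28 + (0 + 30) = -28 + 30 = 2)
d(p) = -453/5 + p (d(p) = -⅗ + ((p - 28) - 62) = -⅗ + ((-28 + p) - 62) = -⅗ + (-90 + p) = -453/5 + p)
61*(79 + 31) - d(f) = 61*(79 + 31) - (-453/5 + 2) = 61*110 - 1*(-443/5) = 6710 + 443/5 = 33993/5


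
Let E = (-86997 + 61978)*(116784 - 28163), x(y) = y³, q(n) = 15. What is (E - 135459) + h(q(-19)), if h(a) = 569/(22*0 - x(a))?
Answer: -7483536871319/3375 ≈ -2.2173e+9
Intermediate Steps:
E = -2217208799 (E = -25019*88621 = -2217208799)
h(a) = -569/a³ (h(a) = 569/(22*0 - a³) = 569/(0 - a³) = 569/((-a³)) = 569*(-1/a³) = -569/a³)
(E - 135459) + h(q(-19)) = (-2217208799 - 135459) - 569/15³ = -2217344258 - 569*1/3375 = -2217344258 - 569/3375 = -7483536871319/3375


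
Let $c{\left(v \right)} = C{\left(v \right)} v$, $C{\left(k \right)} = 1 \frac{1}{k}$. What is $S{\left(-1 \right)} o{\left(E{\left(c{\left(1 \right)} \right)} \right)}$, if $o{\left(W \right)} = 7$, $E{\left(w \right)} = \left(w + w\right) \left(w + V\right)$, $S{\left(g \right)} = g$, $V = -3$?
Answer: $-7$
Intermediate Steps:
$C{\left(k \right)} = \frac{1}{k}$
$c{\left(v \right)} = 1$ ($c{\left(v \right)} = \frac{v}{v} = 1$)
$E{\left(w \right)} = 2 w \left(-3 + w\right)$ ($E{\left(w \right)} = \left(w + w\right) \left(w - 3\right) = 2 w \left(-3 + w\right)$)
$S{\left(-1 \right)} o{\left(E{\left(c{\left(1 \right)} \right)} \right)} = \left(-1\right) 7 = -7$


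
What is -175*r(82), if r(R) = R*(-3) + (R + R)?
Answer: 14350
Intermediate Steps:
r(R) = -R (r(R) = -3*R + 2*R = -R)
-175*r(82) = -(-175)*82 = -175*(-82) = 14350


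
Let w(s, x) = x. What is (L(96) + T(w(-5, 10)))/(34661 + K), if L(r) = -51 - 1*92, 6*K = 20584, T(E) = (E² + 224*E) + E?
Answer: 6621/114275 ≈ 0.057939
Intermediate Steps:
T(E) = E² + 225*E
K = 10292/3 (K = (⅙)*20584 = 10292/3 ≈ 3430.7)
L(r) = -143 (L(r) = -51 - 92 = -143)
(L(96) + T(w(-5, 10)))/(34661 + K) = (-143 + 10*(225 + 10))/(34661 + 10292/3) = (-143 + 10*235)/(114275/3) = (-143 + 2350)*(3/114275) = 2207*(3/114275) = 6621/114275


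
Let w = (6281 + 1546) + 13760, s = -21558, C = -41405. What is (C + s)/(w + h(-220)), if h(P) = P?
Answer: -62963/21367 ≈ -2.9467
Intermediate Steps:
w = 21587 (w = 7827 + 13760 = 21587)
(C + s)/(w + h(-220)) = (-41405 - 21558)/(21587 - 220) = -62963/21367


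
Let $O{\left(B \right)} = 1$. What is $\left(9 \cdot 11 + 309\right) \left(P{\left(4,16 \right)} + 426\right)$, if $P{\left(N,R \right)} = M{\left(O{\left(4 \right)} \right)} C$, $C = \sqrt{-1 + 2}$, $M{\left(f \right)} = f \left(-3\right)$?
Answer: $172584$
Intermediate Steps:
$M{\left(f \right)} = - 3 f$
$C = 1$ ($C = \sqrt{1} = 1$)
$P{\left(N,R \right)} = -3$ ($P{\left(N,R \right)} = \left(-3\right) 1 \cdot 1 = \left(-3\right) 1 = -3$)
$\left(9 \cdot 11 + 309\right) \left(P{\left(4,16 \right)} + 426\right) = \left(9 \cdot 11 + 309\right) \left(-3 + 426\right) = \left(99 + 309\right) 423 = 408 \cdot 423 = 172584$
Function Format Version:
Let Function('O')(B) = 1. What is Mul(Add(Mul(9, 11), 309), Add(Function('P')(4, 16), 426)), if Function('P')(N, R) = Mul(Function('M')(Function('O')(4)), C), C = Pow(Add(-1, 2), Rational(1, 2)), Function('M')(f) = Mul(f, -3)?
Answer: 172584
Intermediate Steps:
Function('M')(f) = Mul(-3, f)
C = 1 (C = Pow(1, Rational(1, 2)) = 1)
Function('P')(N, R) = -3 (Function('P')(N, R) = Mul(Mul(-3, 1), 1) = Mul(-3, 1) = -3)
Mul(Add(Mul(9, 11), 309), Add(Function('P')(4, 16), 426)) = Mul(Add(Mul(9, 11), 309), Add(-3, 426)) = Mul(Add(99, 309), 423) = Mul(408, 423) = 172584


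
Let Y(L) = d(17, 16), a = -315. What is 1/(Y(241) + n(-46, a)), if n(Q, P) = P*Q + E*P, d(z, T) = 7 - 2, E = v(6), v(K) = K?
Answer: 1/12605 ≈ 7.9334e-5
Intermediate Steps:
E = 6
d(z, T) = 5
n(Q, P) = 6*P + P*Q (n(Q, P) = P*Q + 6*P = 6*P + P*Q)
Y(L) = 5
1/(Y(241) + n(-46, a)) = 1/(5 - 315*(6 - 46)) = 1/(5 - 315*(-40)) = 1/(5 + 12600) = 1/12605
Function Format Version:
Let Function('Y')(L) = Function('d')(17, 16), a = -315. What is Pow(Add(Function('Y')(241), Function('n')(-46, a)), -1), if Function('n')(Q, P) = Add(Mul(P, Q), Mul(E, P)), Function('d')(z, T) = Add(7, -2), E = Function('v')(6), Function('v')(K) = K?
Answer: Rational(1, 12605) ≈ 7.9334e-5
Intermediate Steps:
E = 6
Function('d')(z, T) = 5
Function('n')(Q, P) = Add(Mul(6, P), Mul(P, Q)) (Function('n')(Q, P) = Add(Mul(P, Q), Mul(6, P)) = Add(Mul(6, P), Mul(P, Q)))
Function('Y')(L) = 5
Pow(Add(Function('Y')(241), Function('n')(-46, a)), -1) = Pow(Add(5, Mul(-315, Add(6, -46))), -1) = Pow(Add(5, Mul(-315, -40)), -1) = Pow(Add(5, 12600), -1) = Pow(12605, -1) = Rational(1, 12605)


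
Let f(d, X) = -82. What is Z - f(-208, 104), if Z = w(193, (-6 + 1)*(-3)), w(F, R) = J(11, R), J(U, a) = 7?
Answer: 89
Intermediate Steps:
w(F, R) = 7
Z = 7
Z - f(-208, 104) = 7 - 1*(-82) = 7 + 82 = 89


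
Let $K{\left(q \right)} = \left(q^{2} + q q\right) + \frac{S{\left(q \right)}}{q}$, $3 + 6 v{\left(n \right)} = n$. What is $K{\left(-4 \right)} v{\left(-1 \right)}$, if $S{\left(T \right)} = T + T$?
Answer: $- \frac{68}{3} \approx -22.667$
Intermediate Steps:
$v{\left(n \right)} = - \frac{1}{2} + \frac{n}{6}$
$S{\left(T \right)} = 2 T$
$K{\left(q \right)} = 2 + 2 q^{2}$ ($K{\left(q \right)} = \left(q^{2} + q q\right) + \frac{2 q}{q} = \left(q^{2} + q^{2}\right) + 2 = 2 q^{2} + 2 = 2 + 2 q^{2}$)
$K{\left(-4 \right)} v{\left(-1 \right)} = \left(2 + 2 \left(-4\right)^{2}\right) \left(- \frac{1}{2} + \frac{1}{6} \left(-1\right)\right) = \left(2 + 2 \cdot 16\right) \left(- \frac{1}{2} - \frac{1}{6}\right) = \left(2 + 32\right) \left(- \frac{2}{3}\right) = 34 \left(- \frac{2}{3}\right) = - \frac{68}{3}$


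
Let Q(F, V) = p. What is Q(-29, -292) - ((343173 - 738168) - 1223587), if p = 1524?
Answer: 1620106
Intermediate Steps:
Q(F, V) = 1524
Q(-29, -292) - ((343173 - 738168) - 1223587) = 1524 - ((343173 - 738168) - 1223587) = 1524 - (-394995 - 1223587) = 1524 - 1*(-1618582) = 1524 + 1618582 = 1620106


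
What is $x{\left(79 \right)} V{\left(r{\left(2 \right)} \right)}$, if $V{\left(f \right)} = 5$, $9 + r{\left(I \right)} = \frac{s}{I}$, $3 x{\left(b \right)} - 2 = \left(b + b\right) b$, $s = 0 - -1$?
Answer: $\frac{62420}{3} \approx 20807.0$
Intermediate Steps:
$s = 1$ ($s = 0 + 1 = 1$)
$x{\left(b \right)} = \frac{2}{3} + \frac{2 b^{2}}{3}$ ($x{\left(b \right)} = \frac{2}{3} + \frac{\left(b + b\right) b}{3} = \frac{2}{3} + \frac{2 b b}{3} = \frac{2}{3} + \frac{2 b^{2}}{3}$)
$r{\left(I \right)} = -9 + \frac{1}{I}$ ($r{\left(I \right)} = -9 + 1 \frac{1}{I} = -9 + \frac{1}{I}$)
$x{\left(79 \right)} V{\left(r{\left(2 \right)} \right)} = \left(\frac{2}{3} + \frac{2 \cdot 79^{2}}{3}\right) 5 = \left(\frac{2}{3} + \frac{2}{3} \cdot 6241\right) 5 = \left(\frac{2}{3} + \frac{12482}{3}\right) 5 = \frac{12484}{3} \cdot 5 = \frac{62420}{3}$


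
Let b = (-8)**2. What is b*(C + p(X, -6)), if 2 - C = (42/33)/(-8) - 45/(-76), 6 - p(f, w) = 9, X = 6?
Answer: -19168/209 ≈ -91.713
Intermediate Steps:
p(f, w) = -3 (p(f, w) = 6 - 1*9 = 6 - 9 = -3)
C = 655/418 (C = 2 - ((42/33)/(-8) - 45/(-76)) = 2 - ((42*(1/33))*(-1/8) - 45*(-1/76)) = 2 - ((14/11)*(-1/8) + 45/76) = 2 - (-7/44 + 45/76) = 2 - 1*181/418 = 2 - 181/418 = 655/418 ≈ 1.5670)
b = 64
b*(C + p(X, -6)) = 64*(655/418 - 3) = 64*(-599/418) = -19168/209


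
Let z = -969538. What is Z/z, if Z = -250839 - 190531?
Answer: 220685/484769 ≈ 0.45524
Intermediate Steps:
Z = -441370
Z/z = -441370/(-969538) = -441370*(-1/969538) = 220685/484769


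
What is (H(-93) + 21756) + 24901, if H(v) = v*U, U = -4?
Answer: 47029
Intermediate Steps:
H(v) = -4*v (H(v) = v*(-4) = -4*v)
(H(-93) + 21756) + 24901 = (-4*(-93) + 21756) + 24901 = (372 + 21756) + 24901 = 22128 + 24901 = 47029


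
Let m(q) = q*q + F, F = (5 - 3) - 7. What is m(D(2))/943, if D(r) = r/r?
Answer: -4/943 ≈ -0.0042418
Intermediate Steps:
D(r) = 1
F = -5 (F = 2 - 7 = -5)
m(q) = -5 + q**2 (m(q) = q*q - 5 = q**2 - 5 = -5 + q**2)
m(D(2))/943 = (-5 + 1**2)/943 = (-5 + 1)*(1/943) = -4*1/943 = -4/943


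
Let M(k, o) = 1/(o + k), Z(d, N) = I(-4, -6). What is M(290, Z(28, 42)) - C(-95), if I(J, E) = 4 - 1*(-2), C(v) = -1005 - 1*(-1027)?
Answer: -6511/296 ≈ -21.997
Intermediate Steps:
C(v) = 22 (C(v) = -1005 + 1027 = 22)
I(J, E) = 6 (I(J, E) = 4 + 2 = 6)
Z(d, N) = 6
M(k, o) = 1/(k + o)
M(290, Z(28, 42)) - C(-95) = 1/(290 + 6) - 1*22 = 1/296 - 22 = -6511/296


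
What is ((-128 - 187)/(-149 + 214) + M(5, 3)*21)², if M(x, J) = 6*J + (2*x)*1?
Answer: 57471561/169 ≈ 3.4007e+5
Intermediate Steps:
M(x, J) = 2*x + 6*J (M(x, J) = 6*J + 2*x = 2*x + 6*J)
((-128 - 187)/(-149 + 214) + M(5, 3)*21)² = ((-128 - 187)/(-149 + 214) + (2*5 + 6*3)*21)² = (-315/65 + (10 + 18)*21)² = (-315*1/65 + 28*21)² = (-63/13 + 588)² = (7581/13)² = 57471561/169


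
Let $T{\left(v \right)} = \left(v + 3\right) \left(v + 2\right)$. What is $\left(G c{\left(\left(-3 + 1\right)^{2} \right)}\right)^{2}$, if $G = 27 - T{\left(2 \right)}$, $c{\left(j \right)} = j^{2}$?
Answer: $12544$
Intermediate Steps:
$T{\left(v \right)} = \left(2 + v\right) \left(3 + v\right)$ ($T{\left(v \right)} = \left(3 + v\right) \left(2 + v\right) = \left(2 + v\right) \left(3 + v\right)$)
$G = 7$ ($G = 27 - \left(6 + 2^{2} + 5 \cdot 2\right) = 27 - \left(6 + 4 + 10\right) = 27 - 20 = 7$)
$\left(G c{\left(\left(-3 + 1\right)^{2} \right)}\right)^{2} = \left(7 \left(\left(-3 + 1\right)^{2}\right)^{2}\right)^{2} = \left(7 \left(\left(-2\right)^{2}\right)^{2}\right)^{2} = \left(7 \cdot 4^{2}\right)^{2} = \left(7 \cdot 16\right)^{2} = 112^{2} = 12544$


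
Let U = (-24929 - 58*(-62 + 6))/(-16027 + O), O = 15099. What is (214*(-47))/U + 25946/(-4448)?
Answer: -21039692189/48218544 ≈ -436.34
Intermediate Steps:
U = 21681/928 (U = (-24929 - 58*(-62 + 6))/(-16027 + 15099) = (-24929 - 58*(-56))/(-928) = (-24929 + 3248)*(-1/928) = -21681*(-1/928) = 21681/928 ≈ 23.363)
(214*(-47))/U + 25946/(-4448) = (214*(-47))/(21681/928) + 25946/(-4448) = -10058*928/21681 + 25946*(-1/4448) = -9333824/21681 - 12973/2224 = -21039692189/48218544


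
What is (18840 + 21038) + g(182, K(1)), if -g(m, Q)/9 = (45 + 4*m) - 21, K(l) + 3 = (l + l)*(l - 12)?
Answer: 33110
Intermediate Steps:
K(l) = -3 + 2*l*(-12 + l) (K(l) = -3 + (l + l)*(l - 12) = -3 + (2*l)*(-12 + l) = -3 + 2*l*(-12 + l))
g(m, Q) = -216 - 36*m (g(m, Q) = -9*((45 + 4*m) - 21) = -9*(24 + 4*m) = -216 - 36*m)
(18840 + 21038) + g(182, K(1)) = (18840 + 21038) + (-216 - 36*182) = 39878 + (-216 - 6552) = 39878 - 6768 = 33110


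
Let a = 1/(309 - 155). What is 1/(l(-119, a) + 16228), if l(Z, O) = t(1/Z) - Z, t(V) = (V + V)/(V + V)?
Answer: 1/16348 ≈ 6.1169e-5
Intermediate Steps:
a = 1/154 ≈ 0.0064935
t(V) = 1 (t(V) = (2*V)/((2*V)) = (2*V)*(1/(2*V)) = 1)
l(Z, O) = 1 - Z
1/(l(-119, a) + 16228) = 1/((1 - 1*(-119)) + 16228) = 1/((1 + 119) + 16228) = 1/(120 + 16228) = 1/16348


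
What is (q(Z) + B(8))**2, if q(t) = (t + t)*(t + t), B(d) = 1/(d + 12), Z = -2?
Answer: 103041/400 ≈ 257.60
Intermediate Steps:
B(d) = 1/(12 + d)
q(t) = 4*t**2 (q(t) = (2*t)*(2*t) = 4*t**2)
(q(Z) + B(8))**2 = (4*(-2)**2 + 1/(12 + 8))**2 = (4*4 + 1/20)**2 = (16 + 1/20)**2 = (321/20)**2 = 103041/400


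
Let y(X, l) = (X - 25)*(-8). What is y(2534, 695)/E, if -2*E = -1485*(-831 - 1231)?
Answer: 20072/1531035 ≈ 0.013110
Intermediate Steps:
y(X, l) = 200 - 8*X (y(X, l) = (-25 + X)*(-8) = 200 - 8*X)
E = -1531035 (E = -(-1485)*(-831 - 1231)/2 = -(-1485)*(-2062)/2 = -1/2*3062070 = -1531035)
y(2534, 695)/E = (200 - 8*2534)/(-1531035) = (200 - 20272)*(-1/1531035) = -20072*(-1/1531035) = 20072/1531035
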